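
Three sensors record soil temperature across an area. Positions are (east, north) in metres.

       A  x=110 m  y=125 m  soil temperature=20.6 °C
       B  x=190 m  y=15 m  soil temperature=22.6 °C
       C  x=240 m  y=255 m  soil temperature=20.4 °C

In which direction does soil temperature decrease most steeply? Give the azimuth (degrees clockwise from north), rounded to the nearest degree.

319°

Differences from A: to B (Δx, Δy, Δh) = (80, -110, +2.0); to C = (130, 130, -0.2).
Determinant of the coordinate differences = 80·130 − 130·(-110) = 24700.
∂T/∂x = [(+2.0)·130 − (-0.2)·(-110)] / 24700 = +0.009636
∂T/∂y = [80·(-0.2) − 130·(+2.0)] / 24700 = -0.01117
Steepest decrease is along −∇f: components (-0.009636 E, +0.01117 N).
Azimuth = atan2(-0.009636, +0.01117) = 319.2° ≈ 319°.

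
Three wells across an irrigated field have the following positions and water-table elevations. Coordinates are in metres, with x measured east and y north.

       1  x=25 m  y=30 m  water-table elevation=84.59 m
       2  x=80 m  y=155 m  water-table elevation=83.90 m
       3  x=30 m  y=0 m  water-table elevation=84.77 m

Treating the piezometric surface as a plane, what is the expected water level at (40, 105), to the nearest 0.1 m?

84.2 m

With h = a·x + b·y + c and 1 as origin, the differences give:
  55·a + 125·b = -0.69
  5·a + (-30)·b = +0.18
Eliminate b (×(-30) and ×125, subtract): -2275·a = -1.800 → a = ∂h/∂x = +0.0007912
Back-substitute: b = ∂h/∂y = -0.005868.
h(40, 105) = 84.59 + (+0.0007912)·(15) + (-0.005868)·(75) = 84.59 +0.012 -0.440 = 84.162 m.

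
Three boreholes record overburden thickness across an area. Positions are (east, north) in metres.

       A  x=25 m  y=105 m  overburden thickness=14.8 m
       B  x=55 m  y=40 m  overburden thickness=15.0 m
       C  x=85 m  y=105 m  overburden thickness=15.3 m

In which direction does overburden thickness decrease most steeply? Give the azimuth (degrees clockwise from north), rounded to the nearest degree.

With d = a·x + b·y + c and A as origin, the differences give:
  30·a + (-65)·b = +0.2
  60·a + 0·b = +0.5
Eliminate b (×0 and ×(-65), subtract): 3900·a = 32.50 → a = ∂d/∂x = +0.008333
Back-substitute: b = ∂d/∂y = +0.0007692.
Steepest decrease is along −∇f: components (-0.008333 E, -0.0007692 N).
Azimuth = atan2(-0.008333, -0.0007692) = 264.7° ≈ 265°.

265°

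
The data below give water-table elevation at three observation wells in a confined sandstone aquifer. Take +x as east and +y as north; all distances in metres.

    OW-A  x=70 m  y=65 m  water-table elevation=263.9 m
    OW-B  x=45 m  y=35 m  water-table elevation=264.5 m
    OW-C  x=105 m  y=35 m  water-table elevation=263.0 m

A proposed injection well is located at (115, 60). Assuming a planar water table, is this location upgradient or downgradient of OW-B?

downgradient

Three-point gradient (reference OW-A): Δ to OW-B = (-25, -30, +0.6), Δ to OW-C = (35, -30, -0.9).
∂h/∂x = -0.02500, ∂h/∂y = +0.0008333 (det = 1800).
Head at (115, 60) = 263.9 + (-0.02500)·(45) + (+0.0008333)·(-5) = 262.77 m.
That is lower than the 264.5 m at OW-B, so the point is downgradient.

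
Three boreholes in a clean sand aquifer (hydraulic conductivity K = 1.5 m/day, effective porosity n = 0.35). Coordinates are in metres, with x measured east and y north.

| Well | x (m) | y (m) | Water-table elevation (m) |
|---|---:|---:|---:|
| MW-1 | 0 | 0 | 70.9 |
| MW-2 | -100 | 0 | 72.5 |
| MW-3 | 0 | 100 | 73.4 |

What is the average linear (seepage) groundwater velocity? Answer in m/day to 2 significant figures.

0.13 m/day

∂h/∂x = (72.5 − 70.9) / (-100 − 0) = -0.01600
∂h/∂y = (73.4 − 70.9) / (100 − 0) = +0.02500
|∇h| = √(-0.01600² + 0.02500²) = 0.02968
Seepage velocity v = K·i/n = 1.5 × 0.02968 / 0.35 = 0.1272 m/day.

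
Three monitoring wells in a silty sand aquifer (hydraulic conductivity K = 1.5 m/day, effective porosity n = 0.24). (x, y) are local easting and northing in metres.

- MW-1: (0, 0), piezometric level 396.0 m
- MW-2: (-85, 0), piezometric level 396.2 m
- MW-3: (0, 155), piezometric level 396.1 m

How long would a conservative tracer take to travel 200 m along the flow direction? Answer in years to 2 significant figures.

36 years

∂h/∂x = (396.2 − 396.0) / (-85 − 0) = -0.002353
∂h/∂y = (396.1 − 396.0) / (155 − 0) = +0.0006452
|∇h| = √(-0.002353² + 0.0006452²) = 0.00244
Seepage velocity v = K·i/n = 1.5 × 0.00244 / 0.24 = 0.01525 m/day.
t = 200 / 0.01525 = 1.311e+04 days = 35.9 years.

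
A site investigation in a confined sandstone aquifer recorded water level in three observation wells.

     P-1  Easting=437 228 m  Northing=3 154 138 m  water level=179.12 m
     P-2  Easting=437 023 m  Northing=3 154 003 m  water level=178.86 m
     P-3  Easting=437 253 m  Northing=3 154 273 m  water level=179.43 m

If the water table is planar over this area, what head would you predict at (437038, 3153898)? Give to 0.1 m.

Three-point gradient (reference P-1): Δ to P-2 = (-205, -135, -0.26), Δ to P-3 = (25, 135, +0.31).
∂h/∂x = -0.0002778, ∂h/∂y = +0.002348 (det = -24300).
h(437038, 3153898) = 179.12 + (-0.0002778)·(-190) + (+0.002348)·(-240) = 179.12 +0.053 -0.563 = 178.609 m.

178.6 m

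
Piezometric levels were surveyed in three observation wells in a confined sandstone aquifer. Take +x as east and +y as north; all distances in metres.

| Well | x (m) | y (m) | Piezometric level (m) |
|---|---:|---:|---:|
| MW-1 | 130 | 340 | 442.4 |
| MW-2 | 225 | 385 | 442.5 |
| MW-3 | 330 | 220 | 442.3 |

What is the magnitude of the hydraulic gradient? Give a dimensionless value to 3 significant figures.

0.00149

Differences from MW-1: to MW-2 (Δx, Δy, Δh) = (95, 45, +0.1); to MW-3 = (200, -120, -0.1).
Solve a·Δx + b·Δy = Δh: det = 95·(-120) − 200·45 = -20400.
∂h/∂x = [(+0.1)·(-120) − (-0.1)·45] / -20400 = +0.0003676
∂h/∂y = [95·(-0.1) − 200·(+0.1)] / -20400 = +0.001446
|∇h| = √(0.0003676² + 0.001446²) = 0.001492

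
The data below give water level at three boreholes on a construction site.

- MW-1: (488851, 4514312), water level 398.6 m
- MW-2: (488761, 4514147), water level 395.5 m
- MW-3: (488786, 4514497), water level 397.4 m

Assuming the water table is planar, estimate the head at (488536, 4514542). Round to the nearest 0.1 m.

With h = a·x + b·y + c and MW-1 as origin, the differences give:
  (-90)·a + (-165)·b = -3.1
  (-65)·a + 185·b = -1.2
Eliminate b (×185 and ×(-165), subtract): -27375·a = -771.50 → a = ∂h/∂x = +0.02818
Back-substitute: b = ∂h/∂y = +0.003416.
h(488536, 4514542) = 398.6 + (+0.02818)·(-315) + (+0.003416)·(230) = 398.6 -8.878 +0.786 = 390.508 m.

390.5 m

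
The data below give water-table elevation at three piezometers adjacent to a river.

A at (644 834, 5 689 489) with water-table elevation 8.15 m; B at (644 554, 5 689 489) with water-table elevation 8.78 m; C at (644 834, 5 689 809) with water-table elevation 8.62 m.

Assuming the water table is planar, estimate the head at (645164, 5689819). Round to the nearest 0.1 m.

7.9 m

∂h/∂x = (8.78 − 8.15) / (644554 − 644834) = -0.002250
∂h/∂y = (8.62 − 8.15) / (5689809 − 5689489) = +0.001469
h(645164, 5689819) = 8.15 + (-0.002250)·(330) + (+0.001469)·(330) = 8.15 -0.742 +0.485 = 7.892 m.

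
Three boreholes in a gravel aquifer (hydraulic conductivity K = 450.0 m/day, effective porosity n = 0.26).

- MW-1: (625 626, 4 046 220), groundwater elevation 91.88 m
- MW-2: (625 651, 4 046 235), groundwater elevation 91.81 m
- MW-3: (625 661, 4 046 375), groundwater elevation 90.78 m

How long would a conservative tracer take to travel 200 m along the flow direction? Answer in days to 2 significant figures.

Taking MW-1 as reference: MW-2−MW-1 = (25, 15, -0.07); MW-3−MW-1 = (35, 155, -1.10).
Determinant of the coordinate differences = 25·155 − 35·15 = 3350.
∂h/∂x = [(-0.07)·155 − (-1.10)·15] / 3350 = +0.001687
∂h/∂y = [25·(-1.10) − 35·(-0.07)] / 3350 = -0.007478
|∇h| = √(0.001687² + -0.007478²) = 0.007666
Seepage velocity v = K·i/n = 450.0 × 0.007666 / 0.26 = 13.27 m/day.
t = 200 / 13.27 = 15.07 days.

15 days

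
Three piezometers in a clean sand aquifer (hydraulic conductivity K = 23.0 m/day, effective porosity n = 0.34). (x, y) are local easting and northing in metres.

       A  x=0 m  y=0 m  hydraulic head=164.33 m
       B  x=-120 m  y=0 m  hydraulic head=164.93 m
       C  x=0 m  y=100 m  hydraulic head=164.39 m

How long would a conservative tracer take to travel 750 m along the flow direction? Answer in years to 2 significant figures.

∂h/∂x = (164.93 − 164.33) / (-120 − 0) = -0.005000
∂h/∂y = (164.39 − 164.33) / (100 − 0) = +0.0006000
|∇h| = √(-0.005000² + 0.0006000²) = 0.005036
Seepage velocity v = K·i/n = 23.0 × 0.005036 / 0.34 = 0.3407 m/day.
t = 750 / 0.3407 = 2201 days = 6.03 years.

6.0 years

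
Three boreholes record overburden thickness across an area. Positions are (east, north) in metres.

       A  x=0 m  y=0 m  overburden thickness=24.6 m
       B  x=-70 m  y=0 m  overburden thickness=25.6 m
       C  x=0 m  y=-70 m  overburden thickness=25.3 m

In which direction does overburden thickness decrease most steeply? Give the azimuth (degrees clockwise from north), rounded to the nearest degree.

055°

∂d/∂x = (25.6 − 24.6) / (-70 − 0) = -0.01429
∂d/∂y = (25.3 − 24.6) / (-70 − 0) = -0.010000
Steepest decrease is along −∇f: components (+0.01429 E, +0.010000 N).
Azimuth = atan2(+0.01429, +0.010000) = 55.0° ≈ 055°.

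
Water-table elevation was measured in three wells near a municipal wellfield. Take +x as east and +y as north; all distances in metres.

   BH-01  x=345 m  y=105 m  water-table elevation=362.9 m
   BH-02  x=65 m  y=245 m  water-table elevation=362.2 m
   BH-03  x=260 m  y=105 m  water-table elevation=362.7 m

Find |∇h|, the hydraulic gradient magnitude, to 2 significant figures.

0.0024

Differences from BH-01: to BH-02 (Δx, Δy, Δh) = (-280, 140, -0.7); to BH-03 = (-85, 0, -0.2).
Determinant of the coordinate differences = (-280)·0 − (-85)·140 = 11900.
∂h/∂x = [(-0.7)·0 − (-0.2)·140] / 11900 = +0.002353
∂h/∂y = [(-280)·(-0.2) − (-85)·(-0.7)] / 11900 = -0.0002941
|∇h| = √(0.002353² + -0.0002941²) = 0.002371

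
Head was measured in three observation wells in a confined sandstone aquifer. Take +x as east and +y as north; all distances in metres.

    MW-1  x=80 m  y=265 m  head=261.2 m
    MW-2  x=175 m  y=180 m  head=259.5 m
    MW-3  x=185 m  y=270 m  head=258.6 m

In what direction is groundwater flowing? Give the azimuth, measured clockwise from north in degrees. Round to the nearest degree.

073°

Taking MW-1 as reference: MW-2−MW-1 = (95, -85, -1.7); MW-3−MW-1 = (105, 5, -2.6).
Solve a·Δx + b·Δy = Δh: det = 95·5 − 105·(-85) = 9400.
∂h/∂x = [(-1.7)·5 − (-2.6)·(-85)] / 9400 = -0.02441
∂h/∂y = [95·(-2.6) − 105·(-1.7)] / 9400 = -0.007287
Flow direction (−∇h) has components (+0.02441 E, +0.007287 N).
Azimuth = atan2(E, N) = atan2(+0.02441, +0.007287) = 73.4° ≈ 073°.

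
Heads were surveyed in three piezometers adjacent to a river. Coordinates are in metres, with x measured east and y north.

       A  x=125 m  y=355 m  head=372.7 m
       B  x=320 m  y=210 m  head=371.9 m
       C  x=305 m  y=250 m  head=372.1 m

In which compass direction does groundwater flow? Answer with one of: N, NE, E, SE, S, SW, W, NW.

S

Differences from A: to B (Δx, Δy, Δh) = (195, -145, -0.8); to C = (180, -105, -0.6).
Determinant of the coordinate differences = 195·(-105) − 180·(-145) = 5625.
∂h/∂x = [(-0.8)·(-105) − (-0.6)·(-145)] / 5625 = -0.0005333
∂h/∂y = [195·(-0.6) − 180·(-0.8)] / 5625 = +0.004800
Flow = −∇h = (+0.0005333 east, -0.004800 north), which points south.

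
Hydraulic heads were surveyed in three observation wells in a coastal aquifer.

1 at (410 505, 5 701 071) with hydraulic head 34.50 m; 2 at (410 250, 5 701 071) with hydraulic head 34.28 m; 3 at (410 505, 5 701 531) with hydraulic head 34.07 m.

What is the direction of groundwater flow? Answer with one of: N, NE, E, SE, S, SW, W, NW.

NW

∂h/∂x = (34.28 − 34.50) / (410250 − 410505) = +0.0008627
∂h/∂y = (34.07 − 34.50) / (5701531 − 5701071) = -0.0009348
Flow = −∇h = (-0.0008627 east, +0.0009348 north), which points northwest.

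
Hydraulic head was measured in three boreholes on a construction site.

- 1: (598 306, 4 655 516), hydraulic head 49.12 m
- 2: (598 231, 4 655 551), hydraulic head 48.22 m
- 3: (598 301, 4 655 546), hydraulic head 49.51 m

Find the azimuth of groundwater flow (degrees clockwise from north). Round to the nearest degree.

With h = a·x + b·y + c and 1 as origin, the differences give:
  (-75)·a + 35·b = -0.90
  (-5)·a + 30·b = +0.39
Eliminate b (×30 and ×35, subtract): -2075·a = -40.650 → a = ∂h/∂x = +0.01959
Back-substitute: b = ∂h/∂y = +0.01627.
Flow direction (−∇h) has components (-0.01959 E, -0.01627 N).
Azimuth = atan2(E, N) = atan2(-0.01959, -0.01627) = 230.3° ≈ 230°.

230°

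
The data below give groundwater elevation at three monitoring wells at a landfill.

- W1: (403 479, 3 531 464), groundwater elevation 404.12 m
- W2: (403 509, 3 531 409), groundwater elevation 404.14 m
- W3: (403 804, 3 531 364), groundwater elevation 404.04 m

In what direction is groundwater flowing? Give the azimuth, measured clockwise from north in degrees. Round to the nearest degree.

036°

Differences from W1: to W2 (Δx, Δy, Δh) = (30, -55, +0.02); to W3 = (325, -100, -0.08).
Solve a·Δx + b·Δy = Δh: det = 30·(-100) − 325·(-55) = 14875.
∂h/∂x = [(+0.02)·(-100) − (-0.08)·(-55)] / 14875 = -0.0004303
∂h/∂y = [30·(-0.08) − 325·(+0.02)] / 14875 = -0.0005983
Flow direction (−∇h) has components (+0.0004303 E, +0.0005983 N).
Azimuth = atan2(E, N) = atan2(+0.0004303, +0.0005983) = 35.7° ≈ 036°.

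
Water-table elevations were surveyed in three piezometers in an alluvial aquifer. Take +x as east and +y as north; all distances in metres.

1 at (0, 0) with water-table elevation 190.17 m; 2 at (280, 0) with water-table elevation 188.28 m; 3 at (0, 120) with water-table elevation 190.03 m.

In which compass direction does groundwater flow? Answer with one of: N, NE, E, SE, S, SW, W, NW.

∂h/∂x = (188.28 − 190.17) / (280 − 0) = -0.006750
∂h/∂y = (190.03 − 190.17) / (120 − 0) = -0.001167
Flow = −∇h = (+0.006750 east, +0.001167 north), which points east.

E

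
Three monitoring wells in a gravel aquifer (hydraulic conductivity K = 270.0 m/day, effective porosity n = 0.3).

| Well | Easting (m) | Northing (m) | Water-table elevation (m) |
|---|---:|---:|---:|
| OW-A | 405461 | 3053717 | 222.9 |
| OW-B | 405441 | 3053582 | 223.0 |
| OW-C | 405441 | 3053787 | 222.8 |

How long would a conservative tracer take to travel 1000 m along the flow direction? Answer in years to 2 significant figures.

1.6 years

Taking OW-A as reference: OW-B−OW-A = (-20, -135, +0.1); OW-C−OW-A = (-20, 70, -0.1).
Solve a·Δx + b·Δy = Δh: det = (-20)·70 − (-20)·(-135) = -4100.
∂h/∂x = [(+0.1)·70 − (-0.1)·(-135)] / -4100 = +0.001585
∂h/∂y = [(-20)·(-0.1) − (-20)·(+0.1)] / -4100 = -0.0009756
|∇h| = √(0.001585² + -0.0009756²) = 0.001861
Seepage velocity v = K·i/n = 270.0 × 0.001861 / 0.3 = 1.675 m/day.
t = 1000 / 1.675 = 597 days = 1.63 years.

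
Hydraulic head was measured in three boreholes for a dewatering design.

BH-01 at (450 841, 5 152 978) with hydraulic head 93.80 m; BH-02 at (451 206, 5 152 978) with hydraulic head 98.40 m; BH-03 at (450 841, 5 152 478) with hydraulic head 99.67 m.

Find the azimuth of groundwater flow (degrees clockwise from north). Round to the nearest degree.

∂h/∂x = (98.40 − 93.80) / (451206 − 450841) = +0.01260
∂h/∂y = (99.67 − 93.80) / (5152478 − 5152978) = -0.01174
Flow direction (−∇h) has components (-0.01260 E, +0.01174 N).
Azimuth = atan2(E, N) = atan2(-0.01260, +0.01174) = 313.0° ≈ 313°.

313°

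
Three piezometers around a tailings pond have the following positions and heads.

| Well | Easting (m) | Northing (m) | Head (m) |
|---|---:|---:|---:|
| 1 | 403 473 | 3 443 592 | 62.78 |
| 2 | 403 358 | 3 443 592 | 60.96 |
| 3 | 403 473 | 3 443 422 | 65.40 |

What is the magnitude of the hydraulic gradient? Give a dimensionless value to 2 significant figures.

0.022

∂h/∂x = (60.96 − 62.78) / (403358 − 403473) = +0.01583
∂h/∂y = (65.40 − 62.78) / (3443422 − 3443592) = -0.01541
|∇h| = √(0.01583² + -0.01541²) = 0.02209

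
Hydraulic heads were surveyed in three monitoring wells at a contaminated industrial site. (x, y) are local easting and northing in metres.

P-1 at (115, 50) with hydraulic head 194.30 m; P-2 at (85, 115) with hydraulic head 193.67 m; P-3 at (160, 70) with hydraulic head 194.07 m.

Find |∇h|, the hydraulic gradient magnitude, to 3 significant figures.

Differences from P-1: to P-2 (Δx, Δy, Δh) = (-30, 65, -0.63); to P-3 = (45, 20, -0.23).
Solve a·Δx + b·Δy = Δh: det = (-30)·20 − 45·65 = -3525.
∂h/∂x = [(-0.63)·20 − (-0.23)·65] / -3525 = -0.0006667
∂h/∂y = [(-30)·(-0.23) − 45·(-0.63)] / -3525 = -0.01000
|∇h| = √(-0.0006667² + -0.01000²) = 0.01002

0.0100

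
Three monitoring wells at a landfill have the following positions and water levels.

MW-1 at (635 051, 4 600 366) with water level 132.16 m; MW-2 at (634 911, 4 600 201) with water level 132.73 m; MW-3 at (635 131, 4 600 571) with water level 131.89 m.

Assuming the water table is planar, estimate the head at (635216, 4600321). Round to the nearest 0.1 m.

131.4 m

With h = a·x + b·y + c and MW-1 as origin, the differences give:
  (-140)·a + (-165)·b = +0.57
  80·a + 205·b = -0.27
Eliminate b (×205 and ×(-165), subtract): -15500·a = 72.300 → a = ∂h/∂x = -0.004665
Back-substitute: b = ∂h/∂y = +0.0005032.
h(635216, 4600321) = 132.16 + (-0.004665)·(165) + (+0.0005032)·(-45) = 132.16 -0.770 -0.023 = 131.368 m.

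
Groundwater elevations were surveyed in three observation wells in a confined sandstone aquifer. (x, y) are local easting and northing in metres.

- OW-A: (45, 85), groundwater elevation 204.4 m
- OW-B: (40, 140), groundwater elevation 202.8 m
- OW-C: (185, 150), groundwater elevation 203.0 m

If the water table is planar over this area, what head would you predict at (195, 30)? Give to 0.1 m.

206.5 m

Differences from OW-A: to OW-B (Δx, Δy, Δh) = (-5, 55, -1.6); to OW-C = (140, 65, -1.4).
Determinant of the coordinate differences = (-5)·65 − 140·55 = -8025.
∂h/∂x = [(-1.6)·65 − (-1.4)·55] / -8025 = +0.003364
∂h/∂y = [(-5)·(-1.4) − 140·(-1.6)] / -8025 = -0.02879
h(195, 30) = 204.4 + (+0.003364)·(150) + (-0.02879)·(-55) = 204.4 +0.505 +1.583 = 206.488 m.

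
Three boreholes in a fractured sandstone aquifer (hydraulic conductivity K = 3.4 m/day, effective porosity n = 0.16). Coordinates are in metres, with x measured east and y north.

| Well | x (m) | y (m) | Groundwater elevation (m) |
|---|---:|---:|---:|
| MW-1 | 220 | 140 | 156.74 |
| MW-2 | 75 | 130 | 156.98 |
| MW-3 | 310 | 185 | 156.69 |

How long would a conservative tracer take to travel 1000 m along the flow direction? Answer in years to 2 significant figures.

Taking MW-1 as reference: MW-2−MW-1 = (-145, -10, +0.24); MW-3−MW-1 = (90, 45, -0.05).
Solve a·Δx + b·Δy = Δh: det = (-145)·45 − 90·(-10) = -5625.
∂h/∂x = [(+0.24)·45 − (-0.05)·(-10)] / -5625 = -0.001831
∂h/∂y = [(-145)·(-0.05) − 90·(+0.24)] / -5625 = +0.002551
|∇h| = √(-0.001831² + 0.002551²) = 0.00314
Seepage velocity v = K·i/n = 3.4 × 0.00314 / 0.16 = 0.06672 m/day.
t = 1000 / 0.06672 = 1.499e+04 days = 41 years.

41 years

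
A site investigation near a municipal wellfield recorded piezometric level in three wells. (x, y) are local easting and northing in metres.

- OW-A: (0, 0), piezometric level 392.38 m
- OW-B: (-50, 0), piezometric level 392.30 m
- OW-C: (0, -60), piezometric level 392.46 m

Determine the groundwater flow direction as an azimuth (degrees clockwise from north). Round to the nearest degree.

∂h/∂x = (392.30 − 392.38) / (-50 − 0) = +0.001600
∂h/∂y = (392.46 − 392.38) / (-60 − 0) = -0.001333
Flow direction (−∇h) has components (-0.001600 E, +0.001333 N).
Azimuth = atan2(E, N) = atan2(-0.001600, +0.001333) = 309.8° ≈ 310°.

310°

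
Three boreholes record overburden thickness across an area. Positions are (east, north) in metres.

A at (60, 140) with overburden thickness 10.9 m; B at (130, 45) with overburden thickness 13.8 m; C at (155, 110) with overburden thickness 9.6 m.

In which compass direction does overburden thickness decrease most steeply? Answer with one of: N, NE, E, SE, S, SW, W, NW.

With d = a·x + b·y + c and A as origin, the differences give:
  70·a + (-95)·b = +2.9
  95·a + (-30)·b = -1.3
Eliminate b (×(-30) and ×(-95), subtract): 6925·a = -210.50 → a = ∂d/∂x = -0.03040
Back-substitute: b = ∂d/∂y = -0.05292.
Steepest decrease is along −∇f = (+0.03040 E, +0.05292 N) → northeast.

NE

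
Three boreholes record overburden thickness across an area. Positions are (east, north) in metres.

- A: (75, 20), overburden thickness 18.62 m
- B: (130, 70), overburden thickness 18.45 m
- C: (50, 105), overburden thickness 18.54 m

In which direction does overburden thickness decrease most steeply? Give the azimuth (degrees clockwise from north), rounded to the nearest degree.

050°

Differences from A: to B (Δx, Δy, Δh) = (55, 50, -0.17); to C = (-25, 85, -0.08).
Solve a·Δx + b·Δy = Δd: det = 55·85 − (-25)·50 = 5925.
∂d/∂x = [(-0.17)·85 − (-0.08)·50] / 5925 = -0.001764
∂d/∂y = [55·(-0.08) − (-25)·(-0.17)] / 5925 = -0.001460
Steepest decrease is along −∇f: components (+0.001764 E, +0.001460 N).
Azimuth = atan2(+0.001764, +0.001460) = 50.4° ≈ 050°.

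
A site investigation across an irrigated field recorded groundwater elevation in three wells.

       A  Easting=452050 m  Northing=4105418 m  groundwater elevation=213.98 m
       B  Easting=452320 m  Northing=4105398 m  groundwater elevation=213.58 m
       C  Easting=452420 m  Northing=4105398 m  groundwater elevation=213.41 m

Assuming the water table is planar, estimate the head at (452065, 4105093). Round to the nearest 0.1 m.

Differences from A: to B (Δx, Δy, Δh) = (270, -20, -0.40); to C = (370, -20, -0.57).
Solve a·Δx + b·Δy = Δh: det = 270·(-20) − 370·(-20) = 2000.
∂h/∂x = [(-0.40)·(-20) − (-0.57)·(-20)] / 2000 = -0.001700
∂h/∂y = [270·(-0.57) − 370·(-0.40)] / 2000 = -0.002950
h(452065, 4105093) = 213.98 + (-0.001700)·(15) + (-0.002950)·(-325) = 213.98 -0.026 +0.959 = 214.913 m.

214.9 m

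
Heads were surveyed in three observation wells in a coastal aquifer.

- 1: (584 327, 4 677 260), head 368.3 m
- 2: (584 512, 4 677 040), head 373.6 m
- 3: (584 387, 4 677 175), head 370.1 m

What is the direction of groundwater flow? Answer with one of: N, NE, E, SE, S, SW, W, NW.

With h = a·x + b·y + c and 1 as origin, the differences give:
  185·a + (-220)·b = +5.3
  60·a + (-85)·b = +1.8
Eliminate b (×(-85) and ×(-220), subtract): -2525·a = -54.50 → a = ∂h/∂x = +0.02158
Back-substitute: b = ∂h/∂y = -0.005941.
Flow = −∇h = (-0.02158 east, +0.005941 north), which points west.

W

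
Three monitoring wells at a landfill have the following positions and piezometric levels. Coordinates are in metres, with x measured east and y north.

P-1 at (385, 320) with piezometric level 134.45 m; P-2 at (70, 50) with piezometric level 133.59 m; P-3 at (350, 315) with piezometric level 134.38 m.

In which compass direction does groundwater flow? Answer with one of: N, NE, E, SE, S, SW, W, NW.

SW

Taking P-1 as reference: P-2−P-1 = (-315, -270, -0.86); P-3−P-1 = (-35, -5, -0.07).
Determinant of the coordinate differences = (-315)·(-5) − (-35)·(-270) = -7875.
∂h/∂x = [(-0.86)·(-5) − (-0.07)·(-270)] / -7875 = +0.001854
∂h/∂y = [(-315)·(-0.07) − (-35)·(-0.86)] / -7875 = +0.001022
Flow = −∇h = (-0.001854 east, -0.001022 north), which points southwest.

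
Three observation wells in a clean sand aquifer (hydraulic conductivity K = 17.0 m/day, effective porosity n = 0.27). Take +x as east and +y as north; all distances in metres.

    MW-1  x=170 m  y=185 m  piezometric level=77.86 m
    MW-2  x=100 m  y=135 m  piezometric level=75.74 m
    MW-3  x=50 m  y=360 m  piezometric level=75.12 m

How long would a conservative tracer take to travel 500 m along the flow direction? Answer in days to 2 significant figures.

With h = a·x + b·y + c and MW-1 as origin, the differences give:
  (-70)·a + (-50)·b = -2.12
  (-120)·a + 175·b = -2.74
Eliminate b (×175 and ×(-50), subtract): -18250·a = -508.000 → a = ∂h/∂x = +0.02784
Back-substitute: b = ∂h/∂y = +0.003430.
|∇h| = √(0.02784² + 0.003430²) = 0.02805
Seepage velocity v = K·i/n = 17.0 × 0.02805 / 0.27 = 1.766 m/day.
t = 500 / 1.766 = 283.1 days.

280 days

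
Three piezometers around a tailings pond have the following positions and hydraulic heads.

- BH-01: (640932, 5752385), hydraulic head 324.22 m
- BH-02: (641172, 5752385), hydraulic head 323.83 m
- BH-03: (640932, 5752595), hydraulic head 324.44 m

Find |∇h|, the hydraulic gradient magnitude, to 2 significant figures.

∂h/∂x = (323.83 − 324.22) / (641172 − 640932) = -0.001625
∂h/∂y = (324.44 − 324.22) / (5752595 − 5752385) = +0.001048
|∇h| = √(-0.001625² + 0.001048²) = 0.001934

0.0019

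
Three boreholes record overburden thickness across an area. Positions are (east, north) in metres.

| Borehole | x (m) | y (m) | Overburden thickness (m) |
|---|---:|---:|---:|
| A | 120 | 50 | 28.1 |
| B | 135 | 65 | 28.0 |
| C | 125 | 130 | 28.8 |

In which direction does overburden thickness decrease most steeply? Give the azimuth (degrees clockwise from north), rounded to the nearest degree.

Differences from A: to B (Δx, Δy, Δh) = (15, 15, -0.1); to C = (5, 80, +0.7).
Determinant of the coordinate differences = 15·80 − 5·15 = 1125.
∂d/∂x = [(-0.1)·80 − (+0.7)·15] / 1125 = -0.01644
∂d/∂y = [15·(+0.7) − 5·(-0.1)] / 1125 = +0.009778
Steepest decrease is along −∇f: components (+0.01644 E, -0.009778 N).
Azimuth = atan2(+0.01644, -0.009778) = 120.7° ≈ 121°.

121°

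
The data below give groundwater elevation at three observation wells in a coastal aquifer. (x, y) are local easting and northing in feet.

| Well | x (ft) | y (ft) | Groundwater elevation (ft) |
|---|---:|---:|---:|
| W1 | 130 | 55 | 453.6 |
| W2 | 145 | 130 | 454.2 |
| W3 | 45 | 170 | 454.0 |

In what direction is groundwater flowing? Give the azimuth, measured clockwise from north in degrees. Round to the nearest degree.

214°

With h = a·x + b·y + c and W1 as origin, the differences give:
  15·a + 75·b = +0.6
  (-85)·a + 115·b = +0.4
Eliminate b (×115 and ×75, subtract): 8100·a = 39.00 → a = ∂h/∂x = +0.004815
Back-substitute: b = ∂h/∂y = +0.007037.
Flow direction (−∇h) has components (-0.004815 E, -0.007037 N).
Azimuth = atan2(E, N) = atan2(-0.004815, -0.007037) = 214.4° ≈ 214°.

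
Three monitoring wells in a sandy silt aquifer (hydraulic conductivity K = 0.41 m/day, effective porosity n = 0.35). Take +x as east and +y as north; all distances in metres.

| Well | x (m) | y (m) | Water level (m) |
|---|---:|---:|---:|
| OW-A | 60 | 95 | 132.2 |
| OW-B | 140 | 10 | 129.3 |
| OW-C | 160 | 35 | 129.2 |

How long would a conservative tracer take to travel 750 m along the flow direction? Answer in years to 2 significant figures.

68 years

With h = a·x + b·y + c and OW-A as origin, the differences give:
  80·a + (-85)·b = -2.9
  100·a + (-60)·b = -3.0
Eliminate b (×(-60) and ×(-85), subtract): 3700·a = -81.00 → a = ∂h/∂x = -0.02189
Back-substitute: b = ∂h/∂y = +0.01351.
|∇h| = √(-0.02189² + 0.01351²) = 0.02572
Seepage velocity v = K·i/n = 0.41 × 0.02572 / 0.35 = 0.03013 m/day.
t = 750 / 0.03013 = 2.489e+04 days = 68.1 years.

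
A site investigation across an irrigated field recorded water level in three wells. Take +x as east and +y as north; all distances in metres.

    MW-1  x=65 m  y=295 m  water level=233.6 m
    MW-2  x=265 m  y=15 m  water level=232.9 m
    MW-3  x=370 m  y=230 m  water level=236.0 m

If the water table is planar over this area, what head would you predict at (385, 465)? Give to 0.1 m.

238.4 m

With h = a·x + b·y + c and MW-1 as origin, the differences give:
  200·a + (-280)·b = -0.7
  305·a + (-65)·b = +2.4
Eliminate b (×(-65) and ×(-280), subtract): 72400·a = 717.50 → a = ∂h/∂x = +0.009910
Back-substitute: b = ∂h/∂y = +0.009579.
h(385, 465) = 233.6 + (+0.009910)·(320) + (+0.009579)·(170) = 233.6 +3.171 +1.628 = 238.400 m.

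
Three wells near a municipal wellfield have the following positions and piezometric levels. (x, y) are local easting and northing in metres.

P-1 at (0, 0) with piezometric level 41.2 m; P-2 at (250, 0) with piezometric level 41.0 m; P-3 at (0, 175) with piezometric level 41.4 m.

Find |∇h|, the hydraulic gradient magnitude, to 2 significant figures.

0.0014

∂h/∂x = (41.0 − 41.2) / (250 − 0) = -0.0008000
∂h/∂y = (41.4 − 41.2) / (175 − 0) = +0.001143
|∇h| = √(-0.0008000² + 0.001143²) = 0.001395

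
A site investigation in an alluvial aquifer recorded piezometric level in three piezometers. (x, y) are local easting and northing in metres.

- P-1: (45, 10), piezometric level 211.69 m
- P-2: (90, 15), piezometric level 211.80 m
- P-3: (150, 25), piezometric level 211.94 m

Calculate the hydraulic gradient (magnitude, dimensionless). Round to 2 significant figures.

Differences from P-1: to P-2 (Δx, Δy, Δh) = (45, 5, +0.11); to P-3 = (105, 15, +0.25).
Solve a·Δx + b·Δy = Δh: det = 45·15 − 105·5 = 150.
∂h/∂x = [(+0.11)·15 − (+0.25)·5] / 150 = +0.002667
∂h/∂y = [45·(+0.25) − 105·(+0.11)] / 150 = -0.002000
|∇h| = √(0.002667² + -0.002000²) = 0.003334

0.0033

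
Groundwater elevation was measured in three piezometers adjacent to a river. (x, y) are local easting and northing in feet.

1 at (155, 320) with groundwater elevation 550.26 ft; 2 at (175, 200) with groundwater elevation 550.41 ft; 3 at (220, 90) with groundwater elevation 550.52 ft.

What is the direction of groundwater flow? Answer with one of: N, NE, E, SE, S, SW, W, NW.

Differences from 1: to 2 (Δx, Δy, Δh) = (20, -120, +0.15); to 3 = (65, -230, +0.26).
Solve a·Δx + b·Δy = Δh: det = 20·(-230) − 65·(-120) = 3200.
∂h/∂x = [(+0.15)·(-230) − (+0.26)·(-120)] / 3200 = -0.001031
∂h/∂y = [20·(+0.26) − 65·(+0.15)] / 3200 = -0.001422
Flow = −∇h = (+0.001031 east, +0.001422 north), which points northeast.

NE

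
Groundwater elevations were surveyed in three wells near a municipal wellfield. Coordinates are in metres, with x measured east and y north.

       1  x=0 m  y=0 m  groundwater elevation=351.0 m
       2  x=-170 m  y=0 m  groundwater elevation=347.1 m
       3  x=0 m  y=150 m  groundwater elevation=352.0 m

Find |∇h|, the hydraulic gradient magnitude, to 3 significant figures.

∂h/∂x = (347.1 − 351.0) / (-170 − 0) = +0.02294
∂h/∂y = (352.0 − 351.0) / (150 − 0) = +0.006667
|∇h| = √(0.02294² + 0.006667²) = 0.02389

0.0239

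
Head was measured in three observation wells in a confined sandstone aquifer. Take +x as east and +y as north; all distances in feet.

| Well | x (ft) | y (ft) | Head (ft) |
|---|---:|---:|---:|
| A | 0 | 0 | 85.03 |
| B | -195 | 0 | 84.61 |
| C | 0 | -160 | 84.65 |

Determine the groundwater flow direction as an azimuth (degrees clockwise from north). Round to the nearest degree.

222°

∂h/∂x = (84.61 − 85.03) / (-195 − 0) = +0.002154
∂h/∂y = (84.65 − 85.03) / (-160 − 0) = +0.002375
Flow direction (−∇h) has components (-0.002154 E, -0.002375 N).
Azimuth = atan2(E, N) = atan2(-0.002154, -0.002375) = 222.2° ≈ 222°.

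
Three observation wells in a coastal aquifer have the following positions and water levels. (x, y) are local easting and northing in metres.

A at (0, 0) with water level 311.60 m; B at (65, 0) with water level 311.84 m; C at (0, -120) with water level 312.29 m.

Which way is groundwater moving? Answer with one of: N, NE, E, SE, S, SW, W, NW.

NW

∂h/∂x = (311.84 − 311.60) / (65 − 0) = +0.003692
∂h/∂y = (312.29 − 311.60) / (-120 − 0) = -0.005750
Flow = −∇h = (-0.003692 east, +0.005750 north), which points northwest.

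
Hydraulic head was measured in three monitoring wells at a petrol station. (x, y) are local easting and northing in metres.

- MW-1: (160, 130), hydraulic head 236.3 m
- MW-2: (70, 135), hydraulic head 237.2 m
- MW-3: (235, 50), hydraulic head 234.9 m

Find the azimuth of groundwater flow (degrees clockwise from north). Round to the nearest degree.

132°

Differences from MW-1: to MW-2 (Δx, Δy, Δh) = (-90, 5, +0.9); to MW-3 = (75, -80, -1.4).
Solve a·Δx + b·Δy = Δh: det = (-90)·(-80) − 75·5 = 6825.
∂h/∂x = [(+0.9)·(-80) − (-1.4)·5] / 6825 = -0.009524
∂h/∂y = [(-90)·(-1.4) − 75·(+0.9)] / 6825 = +0.008571
Flow direction (−∇h) has components (+0.009524 E, -0.008571 N).
Azimuth = atan2(E, N) = atan2(+0.009524, -0.008571) = 132.0° ≈ 132°.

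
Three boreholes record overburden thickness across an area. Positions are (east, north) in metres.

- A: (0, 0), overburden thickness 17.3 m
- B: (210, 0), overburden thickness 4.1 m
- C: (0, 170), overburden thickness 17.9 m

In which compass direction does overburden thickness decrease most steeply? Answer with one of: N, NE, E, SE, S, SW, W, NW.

∂d/∂x = (4.1 − 17.3) / (210 − 0) = -0.06286
∂d/∂y = (17.9 − 17.3) / (170 − 0) = +0.003529
Steepest decrease is along −∇f = (+0.06286 E, -0.003529 N) → east.

E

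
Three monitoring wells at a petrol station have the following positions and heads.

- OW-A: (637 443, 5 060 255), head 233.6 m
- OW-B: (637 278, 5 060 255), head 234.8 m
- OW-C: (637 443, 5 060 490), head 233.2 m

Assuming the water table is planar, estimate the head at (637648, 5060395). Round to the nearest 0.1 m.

231.9 m

∂h/∂x = (234.8 − 233.6) / (637278 − 637443) = -0.007273
∂h/∂y = (233.2 − 233.6) / (5060490 − 5060255) = -0.001702
h(637648, 5060395) = 233.6 + (-0.007273)·(205) + (-0.001702)·(140) = 233.6 -1.491 -0.238 = 231.871 m.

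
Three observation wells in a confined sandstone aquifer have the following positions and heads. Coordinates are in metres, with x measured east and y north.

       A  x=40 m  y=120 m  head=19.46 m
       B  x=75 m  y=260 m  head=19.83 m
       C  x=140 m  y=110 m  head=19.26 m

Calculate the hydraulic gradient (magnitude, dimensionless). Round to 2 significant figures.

0.0035

With h = a·x + b·y + c and A as origin, the differences give:
  35·a + 140·b = +0.37
  100·a + (-10)·b = -0.20
Eliminate b (×(-10) and ×140, subtract): -14350·a = 24.300 → a = ∂h/∂x = -0.001693
Back-substitute: b = ∂h/∂y = +0.003066.
|∇h| = √(-0.001693² + 0.003066²) = 0.003502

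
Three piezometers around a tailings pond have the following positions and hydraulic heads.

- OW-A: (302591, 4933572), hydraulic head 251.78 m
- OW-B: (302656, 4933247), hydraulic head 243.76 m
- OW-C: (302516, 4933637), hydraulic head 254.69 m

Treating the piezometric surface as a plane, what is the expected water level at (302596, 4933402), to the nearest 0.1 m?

Taking OW-A as reference: OW-B−OW-A = (65, -325, -8.02); OW-C−OW-A = (-75, 65, +2.91).
Determinant of the coordinate differences = 65·65 − (-75)·(-325) = -20150.
∂h/∂x = [(-8.02)·65 − (+2.91)·(-325)] / -20150 = -0.02106
∂h/∂y = [65·(+2.91) − (-75)·(-8.02)] / -20150 = +0.02046
h(302596, 4933402) = 251.78 + (-0.02106)·(5) + (+0.02046)·(-170) = 251.78 -0.105 -3.479 = 248.196 m.

248.2 m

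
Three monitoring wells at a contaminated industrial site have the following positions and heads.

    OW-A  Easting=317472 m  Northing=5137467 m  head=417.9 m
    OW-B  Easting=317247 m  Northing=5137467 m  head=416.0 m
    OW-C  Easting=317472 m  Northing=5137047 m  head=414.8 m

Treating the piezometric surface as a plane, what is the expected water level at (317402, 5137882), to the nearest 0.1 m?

420.4 m

∂h/∂x = (416.0 − 417.9) / (317247 − 317472) = +0.008444
∂h/∂y = (414.8 − 417.9) / (5137047 − 5137467) = +0.007381
h(317402, 5137882) = 417.9 + (+0.008444)·(-70) + (+0.007381)·(415) = 417.9 -0.591 +3.063 = 420.372 m.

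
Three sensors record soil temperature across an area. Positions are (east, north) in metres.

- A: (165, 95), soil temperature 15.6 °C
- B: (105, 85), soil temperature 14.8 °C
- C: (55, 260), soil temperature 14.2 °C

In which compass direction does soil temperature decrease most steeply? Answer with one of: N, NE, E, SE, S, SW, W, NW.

Three-point gradient (reference A): Δ to B = (-60, -10, -0.8), Δ to C = (-110, 165, -1.4).
∂T/∂x = +0.01327, ∂T/∂y = +0.0003636 (det = -11000).
Steepest decrease is along −∇f = (-0.01327 E, -0.0003636 N) → west.

W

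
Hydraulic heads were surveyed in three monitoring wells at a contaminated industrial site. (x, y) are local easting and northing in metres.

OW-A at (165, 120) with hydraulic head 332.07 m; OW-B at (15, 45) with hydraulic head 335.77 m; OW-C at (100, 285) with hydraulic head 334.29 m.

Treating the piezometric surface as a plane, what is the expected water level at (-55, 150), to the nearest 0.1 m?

Taking OW-A as reference: OW-B−OW-A = (-150, -75, +3.70); OW-C−OW-A = (-65, 165, +2.22).
Determinant of the coordinate differences = (-150)·165 − (-65)·(-75) = -29625.
∂h/∂x = [(+3.70)·165 − (+2.22)·(-75)] / -29625 = -0.02623
∂h/∂y = [(-150)·(+2.22) − (-65)·(+3.70)] / -29625 = +0.003122
h(-55, 150) = 332.07 + (-0.02623)·(-220) + (+0.003122)·(30) = 332.07 +5.770 +0.094 = 337.934 m.

337.9 m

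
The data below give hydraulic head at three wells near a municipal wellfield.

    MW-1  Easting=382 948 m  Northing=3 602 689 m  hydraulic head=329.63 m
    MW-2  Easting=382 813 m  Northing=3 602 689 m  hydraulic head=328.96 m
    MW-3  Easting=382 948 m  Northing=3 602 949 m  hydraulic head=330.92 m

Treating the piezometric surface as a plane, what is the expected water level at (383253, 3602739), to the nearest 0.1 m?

331.4 m

∂h/∂x = (328.96 − 329.63) / (382813 − 382948) = +0.004963
∂h/∂y = (330.92 − 329.63) / (3602949 − 3602689) = +0.004962
h(383253, 3602739) = 329.63 + (+0.004963)·(305) + (+0.004962)·(50) = 329.63 +1.514 +0.248 = 331.392 m.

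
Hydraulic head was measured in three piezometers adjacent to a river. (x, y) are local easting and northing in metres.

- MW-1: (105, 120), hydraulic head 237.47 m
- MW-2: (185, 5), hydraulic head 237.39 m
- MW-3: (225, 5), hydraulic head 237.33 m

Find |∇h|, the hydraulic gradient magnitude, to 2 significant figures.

With h = a·x + b·y + c and MW-1 as origin, the differences give:
  80·a + (-115)·b = -0.08
  120·a + (-115)·b = -0.14
Eliminate b (×(-115) and ×(-115), subtract): 4600·a = -6.900 → a = ∂h/∂x = -0.001500
Back-substitute: b = ∂h/∂y = -0.0003478.
|∇h| = √(-0.001500² + -0.0003478²) = 0.00154

0.0015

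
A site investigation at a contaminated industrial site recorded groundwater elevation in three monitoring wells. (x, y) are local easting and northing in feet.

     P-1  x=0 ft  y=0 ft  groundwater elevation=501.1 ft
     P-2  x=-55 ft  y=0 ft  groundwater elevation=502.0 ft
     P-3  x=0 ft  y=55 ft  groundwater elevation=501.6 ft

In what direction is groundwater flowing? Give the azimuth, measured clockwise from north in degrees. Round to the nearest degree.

119°

∂h/∂x = (502.0 − 501.1) / (-55 − 0) = -0.01636
∂h/∂y = (501.6 − 501.1) / (55 − 0) = +0.009091
Flow direction (−∇h) has components (+0.01636 E, -0.009091 N).
Azimuth = atan2(E, N) = atan2(+0.01636, -0.009091) = 119.1° ≈ 119°.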